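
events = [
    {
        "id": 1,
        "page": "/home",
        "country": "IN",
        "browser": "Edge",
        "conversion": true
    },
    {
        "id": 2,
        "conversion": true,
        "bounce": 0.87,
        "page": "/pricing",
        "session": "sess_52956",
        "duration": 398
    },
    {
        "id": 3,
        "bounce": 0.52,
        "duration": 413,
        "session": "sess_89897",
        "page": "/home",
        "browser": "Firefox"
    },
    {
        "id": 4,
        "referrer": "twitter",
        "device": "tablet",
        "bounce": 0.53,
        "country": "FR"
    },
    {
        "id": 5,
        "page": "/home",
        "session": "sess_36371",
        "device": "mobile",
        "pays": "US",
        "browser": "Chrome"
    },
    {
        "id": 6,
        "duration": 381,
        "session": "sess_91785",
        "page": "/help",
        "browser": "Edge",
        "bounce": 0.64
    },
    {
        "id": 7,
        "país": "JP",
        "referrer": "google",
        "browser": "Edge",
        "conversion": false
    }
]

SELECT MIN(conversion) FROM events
False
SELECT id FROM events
[1, 2, 3, 4, 5, 6, 7]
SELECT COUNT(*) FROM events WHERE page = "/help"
1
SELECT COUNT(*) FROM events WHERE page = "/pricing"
1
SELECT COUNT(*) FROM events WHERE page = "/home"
3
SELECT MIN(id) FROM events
1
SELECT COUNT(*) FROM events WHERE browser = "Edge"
3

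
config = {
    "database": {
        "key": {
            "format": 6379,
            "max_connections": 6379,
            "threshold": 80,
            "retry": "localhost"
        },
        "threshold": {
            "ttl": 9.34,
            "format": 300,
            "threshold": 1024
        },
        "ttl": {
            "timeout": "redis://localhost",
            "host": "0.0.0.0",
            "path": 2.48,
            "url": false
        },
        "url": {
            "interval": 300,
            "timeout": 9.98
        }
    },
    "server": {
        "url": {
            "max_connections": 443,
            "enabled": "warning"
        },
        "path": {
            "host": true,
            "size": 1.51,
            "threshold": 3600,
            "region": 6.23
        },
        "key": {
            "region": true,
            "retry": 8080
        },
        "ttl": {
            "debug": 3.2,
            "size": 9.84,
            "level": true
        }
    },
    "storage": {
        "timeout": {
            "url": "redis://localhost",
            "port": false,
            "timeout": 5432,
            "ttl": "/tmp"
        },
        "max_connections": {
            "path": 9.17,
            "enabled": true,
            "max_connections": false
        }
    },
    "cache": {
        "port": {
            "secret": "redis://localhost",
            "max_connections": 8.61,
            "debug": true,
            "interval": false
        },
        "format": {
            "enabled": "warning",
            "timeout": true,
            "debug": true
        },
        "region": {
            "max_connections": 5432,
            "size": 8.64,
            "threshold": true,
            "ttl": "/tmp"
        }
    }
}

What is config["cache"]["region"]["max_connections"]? 5432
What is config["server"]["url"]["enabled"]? "warning"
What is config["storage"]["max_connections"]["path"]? 9.17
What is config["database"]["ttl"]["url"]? False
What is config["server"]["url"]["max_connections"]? 443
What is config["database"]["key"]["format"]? 6379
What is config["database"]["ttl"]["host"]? "0.0.0.0"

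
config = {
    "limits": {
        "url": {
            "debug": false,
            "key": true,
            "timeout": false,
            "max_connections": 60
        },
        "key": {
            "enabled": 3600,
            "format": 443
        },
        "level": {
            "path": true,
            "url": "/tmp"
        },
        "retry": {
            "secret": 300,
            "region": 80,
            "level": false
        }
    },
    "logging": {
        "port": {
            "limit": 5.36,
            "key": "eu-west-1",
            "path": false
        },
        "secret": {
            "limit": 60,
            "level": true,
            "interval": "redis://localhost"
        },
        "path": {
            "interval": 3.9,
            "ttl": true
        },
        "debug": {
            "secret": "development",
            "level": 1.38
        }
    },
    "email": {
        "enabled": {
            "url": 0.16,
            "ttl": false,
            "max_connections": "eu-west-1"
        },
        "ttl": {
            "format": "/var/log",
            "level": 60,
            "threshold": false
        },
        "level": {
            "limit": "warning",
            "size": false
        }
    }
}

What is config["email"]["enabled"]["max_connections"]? "eu-west-1"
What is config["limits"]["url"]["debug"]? False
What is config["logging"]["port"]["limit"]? 5.36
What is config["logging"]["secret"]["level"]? True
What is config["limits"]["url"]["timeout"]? False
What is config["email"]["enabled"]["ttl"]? False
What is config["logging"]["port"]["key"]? "eu-west-1"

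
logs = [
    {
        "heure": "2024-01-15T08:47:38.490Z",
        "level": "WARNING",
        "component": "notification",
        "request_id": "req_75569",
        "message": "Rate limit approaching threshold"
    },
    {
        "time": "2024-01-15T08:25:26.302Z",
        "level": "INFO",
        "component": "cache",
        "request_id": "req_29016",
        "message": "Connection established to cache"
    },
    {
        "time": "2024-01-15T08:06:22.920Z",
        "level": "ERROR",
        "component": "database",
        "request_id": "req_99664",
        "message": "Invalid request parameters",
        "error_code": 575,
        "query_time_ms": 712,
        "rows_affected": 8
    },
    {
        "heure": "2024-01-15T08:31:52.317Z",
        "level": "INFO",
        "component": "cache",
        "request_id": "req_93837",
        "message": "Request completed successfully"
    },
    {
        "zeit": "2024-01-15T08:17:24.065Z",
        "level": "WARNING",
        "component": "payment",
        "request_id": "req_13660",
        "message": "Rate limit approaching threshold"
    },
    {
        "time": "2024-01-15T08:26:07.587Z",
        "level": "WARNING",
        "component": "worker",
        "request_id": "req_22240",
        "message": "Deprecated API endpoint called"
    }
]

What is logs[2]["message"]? "Invalid request parameters"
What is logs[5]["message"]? "Deprecated API endpoint called"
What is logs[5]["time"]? "2024-01-15T08:26:07.587Z"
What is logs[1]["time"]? "2024-01-15T08:25:26.302Z"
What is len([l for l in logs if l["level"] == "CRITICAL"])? 0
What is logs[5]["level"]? "WARNING"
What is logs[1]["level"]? "INFO"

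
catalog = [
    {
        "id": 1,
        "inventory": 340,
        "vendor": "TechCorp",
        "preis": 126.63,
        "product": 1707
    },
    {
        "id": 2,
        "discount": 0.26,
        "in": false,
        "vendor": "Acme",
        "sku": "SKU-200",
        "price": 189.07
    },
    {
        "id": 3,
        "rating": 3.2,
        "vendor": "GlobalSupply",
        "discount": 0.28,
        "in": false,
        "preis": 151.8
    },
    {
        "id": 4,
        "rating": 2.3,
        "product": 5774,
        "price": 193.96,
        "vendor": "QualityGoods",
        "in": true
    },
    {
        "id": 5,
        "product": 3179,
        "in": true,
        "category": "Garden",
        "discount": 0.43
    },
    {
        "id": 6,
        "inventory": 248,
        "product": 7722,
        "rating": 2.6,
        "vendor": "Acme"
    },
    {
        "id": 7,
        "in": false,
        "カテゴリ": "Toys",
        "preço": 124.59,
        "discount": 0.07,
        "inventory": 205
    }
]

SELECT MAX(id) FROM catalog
7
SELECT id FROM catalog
[1, 2, 3, 4, 5, 6, 7]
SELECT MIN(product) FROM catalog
1707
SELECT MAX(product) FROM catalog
7722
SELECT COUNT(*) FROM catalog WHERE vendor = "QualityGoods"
1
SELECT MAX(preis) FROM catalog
151.8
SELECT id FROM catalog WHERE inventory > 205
[1, 6]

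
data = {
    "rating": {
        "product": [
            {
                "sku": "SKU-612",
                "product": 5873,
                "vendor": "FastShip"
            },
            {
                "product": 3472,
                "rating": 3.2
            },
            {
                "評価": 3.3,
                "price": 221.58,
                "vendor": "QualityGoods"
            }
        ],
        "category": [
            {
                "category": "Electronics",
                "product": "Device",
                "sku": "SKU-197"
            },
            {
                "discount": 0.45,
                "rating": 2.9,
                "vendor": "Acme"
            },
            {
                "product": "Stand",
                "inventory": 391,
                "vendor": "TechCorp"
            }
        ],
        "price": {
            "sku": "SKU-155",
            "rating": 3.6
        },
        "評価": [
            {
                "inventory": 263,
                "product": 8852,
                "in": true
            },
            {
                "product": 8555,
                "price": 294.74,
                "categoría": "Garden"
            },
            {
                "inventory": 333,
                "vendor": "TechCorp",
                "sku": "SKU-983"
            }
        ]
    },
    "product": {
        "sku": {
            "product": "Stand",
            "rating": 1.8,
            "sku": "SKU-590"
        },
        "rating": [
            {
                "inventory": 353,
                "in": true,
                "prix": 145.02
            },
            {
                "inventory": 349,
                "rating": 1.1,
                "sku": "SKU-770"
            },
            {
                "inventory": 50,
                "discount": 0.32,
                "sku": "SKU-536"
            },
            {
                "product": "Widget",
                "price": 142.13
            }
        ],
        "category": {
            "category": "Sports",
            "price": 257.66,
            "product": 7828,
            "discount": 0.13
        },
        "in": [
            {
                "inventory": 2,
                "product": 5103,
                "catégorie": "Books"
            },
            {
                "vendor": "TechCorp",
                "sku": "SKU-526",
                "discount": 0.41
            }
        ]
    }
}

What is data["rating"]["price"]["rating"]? 3.6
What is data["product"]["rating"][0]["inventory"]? 353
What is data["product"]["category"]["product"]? 7828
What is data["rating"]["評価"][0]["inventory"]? 263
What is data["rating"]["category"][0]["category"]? "Electronics"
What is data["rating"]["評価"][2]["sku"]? "SKU-983"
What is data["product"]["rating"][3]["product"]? "Widget"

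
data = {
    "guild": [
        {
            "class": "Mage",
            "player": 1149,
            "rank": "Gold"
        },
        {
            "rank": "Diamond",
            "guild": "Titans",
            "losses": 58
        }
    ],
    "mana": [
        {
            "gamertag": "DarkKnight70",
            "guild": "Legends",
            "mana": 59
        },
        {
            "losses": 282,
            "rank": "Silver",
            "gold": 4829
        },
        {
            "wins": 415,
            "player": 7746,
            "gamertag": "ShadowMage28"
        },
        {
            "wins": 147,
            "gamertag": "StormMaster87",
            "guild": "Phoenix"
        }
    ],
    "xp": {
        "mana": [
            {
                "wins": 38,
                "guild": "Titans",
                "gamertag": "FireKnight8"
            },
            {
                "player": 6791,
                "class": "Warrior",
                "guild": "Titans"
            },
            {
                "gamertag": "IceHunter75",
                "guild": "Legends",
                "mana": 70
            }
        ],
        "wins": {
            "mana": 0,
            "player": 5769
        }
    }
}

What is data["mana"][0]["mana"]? 59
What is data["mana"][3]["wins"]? 147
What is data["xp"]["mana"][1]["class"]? "Warrior"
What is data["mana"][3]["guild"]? "Phoenix"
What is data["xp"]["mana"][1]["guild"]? "Titans"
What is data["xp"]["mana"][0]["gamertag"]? "FireKnight8"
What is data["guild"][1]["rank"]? "Diamond"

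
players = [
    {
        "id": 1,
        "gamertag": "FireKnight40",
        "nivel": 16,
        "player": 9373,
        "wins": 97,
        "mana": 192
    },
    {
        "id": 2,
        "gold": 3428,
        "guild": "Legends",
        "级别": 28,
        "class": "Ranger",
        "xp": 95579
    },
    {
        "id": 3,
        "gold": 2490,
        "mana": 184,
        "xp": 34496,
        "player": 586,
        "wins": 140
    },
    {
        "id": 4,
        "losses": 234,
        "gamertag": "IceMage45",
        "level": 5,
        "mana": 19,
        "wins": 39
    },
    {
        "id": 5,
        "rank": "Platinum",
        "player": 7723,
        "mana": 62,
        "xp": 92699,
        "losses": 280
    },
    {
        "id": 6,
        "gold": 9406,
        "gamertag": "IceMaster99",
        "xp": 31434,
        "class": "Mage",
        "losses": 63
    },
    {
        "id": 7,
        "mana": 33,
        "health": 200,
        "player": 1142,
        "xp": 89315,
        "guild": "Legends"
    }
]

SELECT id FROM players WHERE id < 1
[]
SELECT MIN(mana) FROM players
19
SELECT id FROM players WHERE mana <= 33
[4, 7]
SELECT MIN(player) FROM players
586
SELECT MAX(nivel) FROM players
16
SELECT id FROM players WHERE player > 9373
[]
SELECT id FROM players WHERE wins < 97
[4]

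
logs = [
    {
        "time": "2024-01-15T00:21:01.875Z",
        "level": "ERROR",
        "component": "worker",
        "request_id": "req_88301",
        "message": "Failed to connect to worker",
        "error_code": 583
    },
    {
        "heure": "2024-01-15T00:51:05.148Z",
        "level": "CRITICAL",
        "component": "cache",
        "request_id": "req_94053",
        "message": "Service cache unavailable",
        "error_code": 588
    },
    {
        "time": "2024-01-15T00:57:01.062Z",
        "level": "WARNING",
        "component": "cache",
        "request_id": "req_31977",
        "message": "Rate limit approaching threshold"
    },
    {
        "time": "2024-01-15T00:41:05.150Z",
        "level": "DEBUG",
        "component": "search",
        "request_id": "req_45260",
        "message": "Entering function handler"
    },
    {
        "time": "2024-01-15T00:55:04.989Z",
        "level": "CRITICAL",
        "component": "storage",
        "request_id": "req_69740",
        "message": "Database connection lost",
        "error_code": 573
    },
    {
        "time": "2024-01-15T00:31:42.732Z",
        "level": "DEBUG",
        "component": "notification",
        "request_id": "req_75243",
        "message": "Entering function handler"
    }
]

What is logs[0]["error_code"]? 583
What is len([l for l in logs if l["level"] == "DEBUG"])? 2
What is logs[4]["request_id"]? "req_69740"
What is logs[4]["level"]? "CRITICAL"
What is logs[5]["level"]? "DEBUG"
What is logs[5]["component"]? "notification"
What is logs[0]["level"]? "ERROR"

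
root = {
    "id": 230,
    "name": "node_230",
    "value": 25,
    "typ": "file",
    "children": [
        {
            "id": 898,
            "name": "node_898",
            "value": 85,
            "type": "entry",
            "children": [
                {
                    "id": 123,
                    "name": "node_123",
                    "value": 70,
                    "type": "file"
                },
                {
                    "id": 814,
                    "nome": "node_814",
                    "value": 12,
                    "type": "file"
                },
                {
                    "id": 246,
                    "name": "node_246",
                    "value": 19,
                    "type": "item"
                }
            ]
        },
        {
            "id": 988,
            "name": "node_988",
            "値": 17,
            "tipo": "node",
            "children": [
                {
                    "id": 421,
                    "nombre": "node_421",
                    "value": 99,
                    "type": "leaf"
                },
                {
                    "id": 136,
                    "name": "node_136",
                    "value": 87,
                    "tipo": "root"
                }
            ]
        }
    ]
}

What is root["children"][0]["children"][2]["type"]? "item"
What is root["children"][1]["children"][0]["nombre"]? "node_421"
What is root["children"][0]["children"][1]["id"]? 814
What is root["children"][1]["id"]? 988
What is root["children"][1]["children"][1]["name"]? "node_136"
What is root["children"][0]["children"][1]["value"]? 12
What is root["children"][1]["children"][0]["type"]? "leaf"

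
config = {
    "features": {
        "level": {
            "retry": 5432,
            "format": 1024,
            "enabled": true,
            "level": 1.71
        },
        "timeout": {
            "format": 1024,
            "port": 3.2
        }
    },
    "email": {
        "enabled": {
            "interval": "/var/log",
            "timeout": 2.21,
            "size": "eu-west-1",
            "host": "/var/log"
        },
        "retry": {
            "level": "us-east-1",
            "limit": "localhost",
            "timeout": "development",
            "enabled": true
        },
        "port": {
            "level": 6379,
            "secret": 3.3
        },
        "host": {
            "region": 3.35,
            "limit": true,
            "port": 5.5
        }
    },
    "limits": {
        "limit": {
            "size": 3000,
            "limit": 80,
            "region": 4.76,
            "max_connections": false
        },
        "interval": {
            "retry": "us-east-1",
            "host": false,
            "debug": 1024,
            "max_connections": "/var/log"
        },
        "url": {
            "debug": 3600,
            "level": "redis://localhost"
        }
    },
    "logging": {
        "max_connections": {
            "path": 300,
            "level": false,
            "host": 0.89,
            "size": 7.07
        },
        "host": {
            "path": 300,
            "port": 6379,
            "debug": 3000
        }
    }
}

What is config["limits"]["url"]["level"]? "redis://localhost"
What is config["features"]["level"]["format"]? 1024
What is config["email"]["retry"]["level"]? "us-east-1"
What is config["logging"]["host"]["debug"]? 3000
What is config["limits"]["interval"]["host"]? False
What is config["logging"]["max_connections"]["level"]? False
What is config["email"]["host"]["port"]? 5.5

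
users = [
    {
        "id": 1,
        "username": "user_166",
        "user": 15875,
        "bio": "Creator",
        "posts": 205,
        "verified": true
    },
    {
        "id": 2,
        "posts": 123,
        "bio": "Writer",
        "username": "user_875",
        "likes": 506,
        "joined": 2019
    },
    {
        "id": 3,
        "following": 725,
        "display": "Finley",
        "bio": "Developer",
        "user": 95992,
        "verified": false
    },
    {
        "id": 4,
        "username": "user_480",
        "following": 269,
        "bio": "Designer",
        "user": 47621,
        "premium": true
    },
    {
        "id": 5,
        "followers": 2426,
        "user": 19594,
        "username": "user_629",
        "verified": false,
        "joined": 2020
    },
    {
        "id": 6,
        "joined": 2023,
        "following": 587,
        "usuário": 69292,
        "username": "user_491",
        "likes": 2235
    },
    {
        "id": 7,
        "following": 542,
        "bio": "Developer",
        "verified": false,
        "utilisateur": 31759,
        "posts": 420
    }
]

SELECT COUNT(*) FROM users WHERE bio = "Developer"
2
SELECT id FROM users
[1, 2, 3, 4, 5, 6, 7]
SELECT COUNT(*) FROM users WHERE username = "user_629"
1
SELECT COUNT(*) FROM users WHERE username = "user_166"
1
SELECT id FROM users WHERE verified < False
[]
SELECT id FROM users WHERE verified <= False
[3, 5, 7]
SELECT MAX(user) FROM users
95992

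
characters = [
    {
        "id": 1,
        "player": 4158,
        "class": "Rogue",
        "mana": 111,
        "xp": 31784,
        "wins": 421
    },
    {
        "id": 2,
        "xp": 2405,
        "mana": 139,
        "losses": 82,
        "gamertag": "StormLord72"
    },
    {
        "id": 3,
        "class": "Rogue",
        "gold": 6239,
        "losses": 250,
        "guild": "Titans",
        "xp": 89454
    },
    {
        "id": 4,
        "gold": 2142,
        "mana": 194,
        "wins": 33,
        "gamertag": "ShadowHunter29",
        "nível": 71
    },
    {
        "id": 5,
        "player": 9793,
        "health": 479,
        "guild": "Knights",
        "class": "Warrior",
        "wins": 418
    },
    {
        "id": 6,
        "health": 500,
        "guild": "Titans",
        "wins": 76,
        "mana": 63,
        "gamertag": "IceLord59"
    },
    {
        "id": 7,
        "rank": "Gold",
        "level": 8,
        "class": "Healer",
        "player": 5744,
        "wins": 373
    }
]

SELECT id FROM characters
[1, 2, 3, 4, 5, 6, 7]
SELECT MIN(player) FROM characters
4158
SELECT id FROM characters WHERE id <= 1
[1]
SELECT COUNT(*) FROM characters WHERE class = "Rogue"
2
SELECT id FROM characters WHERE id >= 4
[4, 5, 6, 7]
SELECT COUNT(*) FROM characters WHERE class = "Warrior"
1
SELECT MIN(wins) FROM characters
33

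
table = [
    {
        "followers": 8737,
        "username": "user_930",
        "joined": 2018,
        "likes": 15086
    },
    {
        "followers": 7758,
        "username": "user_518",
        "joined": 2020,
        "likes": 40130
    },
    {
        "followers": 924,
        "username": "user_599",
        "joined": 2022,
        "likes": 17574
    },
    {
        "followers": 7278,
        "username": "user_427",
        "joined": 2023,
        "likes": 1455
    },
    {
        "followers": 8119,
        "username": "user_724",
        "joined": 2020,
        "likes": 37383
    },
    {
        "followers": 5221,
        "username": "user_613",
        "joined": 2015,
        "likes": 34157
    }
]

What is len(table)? 6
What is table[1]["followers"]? 7758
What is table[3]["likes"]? 1455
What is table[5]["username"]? "user_613"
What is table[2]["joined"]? 2022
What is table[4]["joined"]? 2020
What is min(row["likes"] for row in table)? 1455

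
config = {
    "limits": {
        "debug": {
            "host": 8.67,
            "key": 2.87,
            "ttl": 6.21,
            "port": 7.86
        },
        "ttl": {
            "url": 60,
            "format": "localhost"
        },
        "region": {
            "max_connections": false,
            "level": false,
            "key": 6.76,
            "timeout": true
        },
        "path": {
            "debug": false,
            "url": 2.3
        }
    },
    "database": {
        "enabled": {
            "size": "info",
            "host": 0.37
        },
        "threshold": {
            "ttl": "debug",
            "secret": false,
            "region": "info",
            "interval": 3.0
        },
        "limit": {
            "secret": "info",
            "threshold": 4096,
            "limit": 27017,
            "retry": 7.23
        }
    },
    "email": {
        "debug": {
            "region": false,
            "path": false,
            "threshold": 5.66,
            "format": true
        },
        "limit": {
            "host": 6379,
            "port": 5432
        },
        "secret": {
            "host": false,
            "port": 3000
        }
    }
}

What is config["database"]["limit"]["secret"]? "info"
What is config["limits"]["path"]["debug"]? False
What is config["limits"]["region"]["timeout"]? True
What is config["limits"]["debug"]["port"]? 7.86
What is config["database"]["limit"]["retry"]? 7.23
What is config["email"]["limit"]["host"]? 6379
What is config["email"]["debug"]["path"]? False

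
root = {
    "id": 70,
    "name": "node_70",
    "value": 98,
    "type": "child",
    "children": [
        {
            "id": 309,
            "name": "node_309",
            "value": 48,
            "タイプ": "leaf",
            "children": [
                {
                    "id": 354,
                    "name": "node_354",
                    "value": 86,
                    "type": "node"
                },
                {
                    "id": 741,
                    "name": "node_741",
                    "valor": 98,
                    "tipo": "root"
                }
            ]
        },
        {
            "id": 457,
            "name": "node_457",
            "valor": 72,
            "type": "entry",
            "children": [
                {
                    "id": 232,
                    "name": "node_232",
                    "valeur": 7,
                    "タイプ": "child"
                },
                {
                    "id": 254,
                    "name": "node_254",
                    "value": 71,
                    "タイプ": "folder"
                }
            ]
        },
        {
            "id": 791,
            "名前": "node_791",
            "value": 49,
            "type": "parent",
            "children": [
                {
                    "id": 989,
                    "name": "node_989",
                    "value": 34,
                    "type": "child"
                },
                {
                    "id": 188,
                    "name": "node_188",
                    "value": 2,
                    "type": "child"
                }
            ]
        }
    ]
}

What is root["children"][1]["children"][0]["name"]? "node_232"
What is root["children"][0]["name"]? "node_309"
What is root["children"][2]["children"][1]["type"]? "child"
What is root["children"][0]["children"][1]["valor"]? 98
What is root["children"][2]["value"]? 49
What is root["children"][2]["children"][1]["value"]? 2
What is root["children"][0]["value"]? 48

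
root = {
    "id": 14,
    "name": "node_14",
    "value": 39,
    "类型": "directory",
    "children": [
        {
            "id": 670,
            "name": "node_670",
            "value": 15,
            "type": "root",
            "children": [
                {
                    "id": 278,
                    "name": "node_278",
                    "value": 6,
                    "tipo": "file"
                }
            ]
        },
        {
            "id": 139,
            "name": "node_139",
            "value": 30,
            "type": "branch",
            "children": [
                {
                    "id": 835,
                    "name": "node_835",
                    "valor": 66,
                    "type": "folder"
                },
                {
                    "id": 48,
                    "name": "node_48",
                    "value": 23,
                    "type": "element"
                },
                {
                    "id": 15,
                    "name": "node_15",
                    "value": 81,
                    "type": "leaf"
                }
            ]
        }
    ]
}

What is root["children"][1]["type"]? "branch"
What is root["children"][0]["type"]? "root"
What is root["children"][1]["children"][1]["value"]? 23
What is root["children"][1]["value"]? 30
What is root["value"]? 39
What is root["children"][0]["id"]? 670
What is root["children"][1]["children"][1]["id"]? 48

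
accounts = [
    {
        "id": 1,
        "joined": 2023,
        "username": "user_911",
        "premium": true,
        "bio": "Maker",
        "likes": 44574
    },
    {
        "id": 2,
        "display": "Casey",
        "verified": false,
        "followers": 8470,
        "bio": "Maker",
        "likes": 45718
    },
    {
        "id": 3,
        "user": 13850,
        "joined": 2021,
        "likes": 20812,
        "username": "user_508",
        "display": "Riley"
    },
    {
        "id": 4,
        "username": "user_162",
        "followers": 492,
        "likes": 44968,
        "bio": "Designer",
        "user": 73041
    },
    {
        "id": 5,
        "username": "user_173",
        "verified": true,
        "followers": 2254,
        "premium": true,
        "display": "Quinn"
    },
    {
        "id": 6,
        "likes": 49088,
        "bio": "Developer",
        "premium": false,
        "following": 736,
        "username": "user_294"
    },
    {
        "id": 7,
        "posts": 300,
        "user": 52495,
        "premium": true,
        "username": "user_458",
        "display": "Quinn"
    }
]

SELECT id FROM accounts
[1, 2, 3, 4, 5, 6, 7]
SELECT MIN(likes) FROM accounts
20812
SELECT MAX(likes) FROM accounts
49088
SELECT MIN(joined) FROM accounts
2021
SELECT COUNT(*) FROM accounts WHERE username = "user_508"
1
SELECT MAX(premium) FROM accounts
True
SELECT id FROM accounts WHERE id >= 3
[3, 4, 5, 6, 7]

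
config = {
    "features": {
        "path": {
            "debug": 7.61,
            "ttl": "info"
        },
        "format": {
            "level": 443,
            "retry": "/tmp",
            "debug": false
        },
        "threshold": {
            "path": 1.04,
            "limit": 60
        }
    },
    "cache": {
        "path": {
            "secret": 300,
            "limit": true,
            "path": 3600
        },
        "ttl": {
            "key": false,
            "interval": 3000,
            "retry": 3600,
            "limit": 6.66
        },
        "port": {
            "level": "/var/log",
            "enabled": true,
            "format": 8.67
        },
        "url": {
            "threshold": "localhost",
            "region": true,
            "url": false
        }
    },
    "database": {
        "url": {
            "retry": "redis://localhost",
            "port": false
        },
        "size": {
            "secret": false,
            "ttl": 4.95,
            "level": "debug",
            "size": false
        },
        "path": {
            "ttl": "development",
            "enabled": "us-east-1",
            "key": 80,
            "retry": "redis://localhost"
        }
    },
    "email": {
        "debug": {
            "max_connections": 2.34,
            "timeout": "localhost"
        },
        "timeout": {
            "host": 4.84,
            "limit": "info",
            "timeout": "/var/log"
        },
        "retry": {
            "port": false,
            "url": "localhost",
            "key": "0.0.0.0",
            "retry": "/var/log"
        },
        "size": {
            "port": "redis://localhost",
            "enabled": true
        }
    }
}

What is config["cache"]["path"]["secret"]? 300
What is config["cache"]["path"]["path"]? 3600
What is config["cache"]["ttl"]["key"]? False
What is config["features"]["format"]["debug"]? False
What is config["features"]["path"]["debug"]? 7.61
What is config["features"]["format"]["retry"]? "/tmp"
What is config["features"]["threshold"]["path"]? 1.04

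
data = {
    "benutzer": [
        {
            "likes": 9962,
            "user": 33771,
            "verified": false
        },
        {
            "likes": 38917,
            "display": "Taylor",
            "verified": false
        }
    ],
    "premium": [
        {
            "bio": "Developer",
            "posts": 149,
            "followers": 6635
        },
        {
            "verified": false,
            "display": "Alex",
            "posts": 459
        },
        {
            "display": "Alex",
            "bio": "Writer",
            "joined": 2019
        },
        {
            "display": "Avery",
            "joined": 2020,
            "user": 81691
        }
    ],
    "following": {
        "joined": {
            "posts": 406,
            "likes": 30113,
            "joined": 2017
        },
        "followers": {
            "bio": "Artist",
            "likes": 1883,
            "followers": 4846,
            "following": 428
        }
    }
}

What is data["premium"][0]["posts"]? 149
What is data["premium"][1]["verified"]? False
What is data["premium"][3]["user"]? 81691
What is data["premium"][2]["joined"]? 2019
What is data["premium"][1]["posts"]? 459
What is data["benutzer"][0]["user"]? 33771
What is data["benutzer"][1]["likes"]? 38917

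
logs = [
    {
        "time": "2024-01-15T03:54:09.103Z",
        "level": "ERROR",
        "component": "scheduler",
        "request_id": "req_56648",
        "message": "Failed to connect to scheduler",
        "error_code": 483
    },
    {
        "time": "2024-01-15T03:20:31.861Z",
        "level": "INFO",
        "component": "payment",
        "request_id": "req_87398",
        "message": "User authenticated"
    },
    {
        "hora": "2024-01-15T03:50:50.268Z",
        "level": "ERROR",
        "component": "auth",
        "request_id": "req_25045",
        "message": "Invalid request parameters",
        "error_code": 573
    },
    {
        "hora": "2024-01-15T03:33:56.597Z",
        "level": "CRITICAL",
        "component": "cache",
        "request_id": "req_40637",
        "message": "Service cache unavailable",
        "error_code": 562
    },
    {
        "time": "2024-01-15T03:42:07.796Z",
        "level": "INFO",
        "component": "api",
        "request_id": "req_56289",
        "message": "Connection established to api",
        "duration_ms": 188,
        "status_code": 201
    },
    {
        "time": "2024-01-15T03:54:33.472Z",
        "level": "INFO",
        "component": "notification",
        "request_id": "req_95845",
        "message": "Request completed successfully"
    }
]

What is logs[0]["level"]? "ERROR"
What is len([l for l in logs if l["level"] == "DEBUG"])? 0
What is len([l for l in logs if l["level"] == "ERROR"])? 2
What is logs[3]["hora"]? "2024-01-15T03:33:56.597Z"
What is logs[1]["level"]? "INFO"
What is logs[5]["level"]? "INFO"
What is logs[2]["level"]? "ERROR"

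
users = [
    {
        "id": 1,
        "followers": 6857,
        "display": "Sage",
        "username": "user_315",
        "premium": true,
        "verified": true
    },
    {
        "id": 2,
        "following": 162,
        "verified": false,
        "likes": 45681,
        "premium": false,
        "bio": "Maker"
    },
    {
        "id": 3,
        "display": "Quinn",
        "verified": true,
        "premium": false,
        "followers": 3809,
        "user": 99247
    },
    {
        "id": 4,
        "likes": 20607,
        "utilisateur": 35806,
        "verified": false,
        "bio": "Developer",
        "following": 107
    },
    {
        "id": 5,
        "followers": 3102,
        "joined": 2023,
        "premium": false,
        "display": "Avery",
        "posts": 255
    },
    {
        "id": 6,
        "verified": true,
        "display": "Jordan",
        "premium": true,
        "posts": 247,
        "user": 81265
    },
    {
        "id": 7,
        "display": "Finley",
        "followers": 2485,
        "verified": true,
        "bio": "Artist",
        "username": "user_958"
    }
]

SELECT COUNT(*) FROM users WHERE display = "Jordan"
1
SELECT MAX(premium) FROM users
True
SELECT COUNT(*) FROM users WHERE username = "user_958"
1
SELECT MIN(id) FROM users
1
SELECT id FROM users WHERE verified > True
[]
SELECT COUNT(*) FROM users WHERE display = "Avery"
1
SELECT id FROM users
[1, 2, 3, 4, 5, 6, 7]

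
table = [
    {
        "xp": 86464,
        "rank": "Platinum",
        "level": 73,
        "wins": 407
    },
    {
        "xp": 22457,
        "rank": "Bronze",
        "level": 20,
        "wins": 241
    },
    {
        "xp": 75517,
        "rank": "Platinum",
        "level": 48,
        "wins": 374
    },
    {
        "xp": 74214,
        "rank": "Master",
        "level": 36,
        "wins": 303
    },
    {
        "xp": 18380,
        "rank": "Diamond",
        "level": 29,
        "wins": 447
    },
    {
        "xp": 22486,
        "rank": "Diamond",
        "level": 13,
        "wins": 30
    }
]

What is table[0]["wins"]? 407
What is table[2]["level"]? 48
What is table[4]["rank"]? "Diamond"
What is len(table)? 6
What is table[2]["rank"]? "Platinum"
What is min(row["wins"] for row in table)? 30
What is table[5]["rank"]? "Diamond"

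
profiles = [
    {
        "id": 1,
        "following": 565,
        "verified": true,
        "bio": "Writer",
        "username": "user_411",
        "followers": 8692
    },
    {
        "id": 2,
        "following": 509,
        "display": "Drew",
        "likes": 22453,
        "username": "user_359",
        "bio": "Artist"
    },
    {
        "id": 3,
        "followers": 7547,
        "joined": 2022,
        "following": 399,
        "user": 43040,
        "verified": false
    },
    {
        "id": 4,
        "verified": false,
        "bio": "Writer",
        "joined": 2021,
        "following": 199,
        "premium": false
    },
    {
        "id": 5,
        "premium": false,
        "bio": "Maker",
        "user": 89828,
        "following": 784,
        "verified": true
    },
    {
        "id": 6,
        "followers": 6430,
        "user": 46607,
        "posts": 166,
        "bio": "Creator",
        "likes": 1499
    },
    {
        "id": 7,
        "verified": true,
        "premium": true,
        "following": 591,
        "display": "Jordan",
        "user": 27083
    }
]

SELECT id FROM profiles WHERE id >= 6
[6, 7]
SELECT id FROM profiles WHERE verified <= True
[1, 3, 4, 5, 7]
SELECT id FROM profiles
[1, 2, 3, 4, 5, 6, 7]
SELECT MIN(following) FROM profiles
199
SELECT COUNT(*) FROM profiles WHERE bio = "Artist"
1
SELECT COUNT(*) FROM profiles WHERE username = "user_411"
1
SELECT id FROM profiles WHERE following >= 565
[1, 5, 7]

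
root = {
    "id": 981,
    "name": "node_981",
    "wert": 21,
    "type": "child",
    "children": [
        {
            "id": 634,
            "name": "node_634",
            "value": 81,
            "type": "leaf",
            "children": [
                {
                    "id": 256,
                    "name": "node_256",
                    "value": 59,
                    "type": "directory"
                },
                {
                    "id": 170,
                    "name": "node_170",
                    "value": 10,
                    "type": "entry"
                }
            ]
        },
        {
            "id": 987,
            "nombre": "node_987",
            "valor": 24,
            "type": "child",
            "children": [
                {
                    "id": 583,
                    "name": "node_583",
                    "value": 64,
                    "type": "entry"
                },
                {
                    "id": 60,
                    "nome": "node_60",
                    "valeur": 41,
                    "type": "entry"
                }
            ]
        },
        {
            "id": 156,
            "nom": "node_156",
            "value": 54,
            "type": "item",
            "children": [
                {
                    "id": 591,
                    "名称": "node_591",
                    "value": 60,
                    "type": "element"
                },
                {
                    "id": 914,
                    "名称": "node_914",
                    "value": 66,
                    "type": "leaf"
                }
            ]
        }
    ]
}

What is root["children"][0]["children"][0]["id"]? 256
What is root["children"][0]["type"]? "leaf"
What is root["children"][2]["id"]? 156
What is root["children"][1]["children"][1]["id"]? 60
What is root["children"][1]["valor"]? 24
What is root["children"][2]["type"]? "item"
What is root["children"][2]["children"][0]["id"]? 591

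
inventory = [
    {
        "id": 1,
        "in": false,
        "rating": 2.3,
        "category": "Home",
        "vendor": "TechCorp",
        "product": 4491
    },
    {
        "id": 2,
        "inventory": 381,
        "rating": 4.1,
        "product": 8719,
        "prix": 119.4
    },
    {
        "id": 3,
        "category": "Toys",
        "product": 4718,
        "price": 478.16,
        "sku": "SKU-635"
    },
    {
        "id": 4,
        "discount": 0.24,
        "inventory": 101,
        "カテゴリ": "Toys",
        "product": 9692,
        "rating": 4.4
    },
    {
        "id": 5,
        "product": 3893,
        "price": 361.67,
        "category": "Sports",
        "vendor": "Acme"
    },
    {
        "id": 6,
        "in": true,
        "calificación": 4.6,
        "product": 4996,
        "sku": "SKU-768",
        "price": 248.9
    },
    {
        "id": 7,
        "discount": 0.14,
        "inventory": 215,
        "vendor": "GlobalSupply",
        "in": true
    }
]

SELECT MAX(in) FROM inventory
True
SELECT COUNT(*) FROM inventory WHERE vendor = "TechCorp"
1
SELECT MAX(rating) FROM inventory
4.4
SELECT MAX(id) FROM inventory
7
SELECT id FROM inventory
[1, 2, 3, 4, 5, 6, 7]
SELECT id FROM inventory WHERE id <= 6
[1, 2, 3, 4, 5, 6]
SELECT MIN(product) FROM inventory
3893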